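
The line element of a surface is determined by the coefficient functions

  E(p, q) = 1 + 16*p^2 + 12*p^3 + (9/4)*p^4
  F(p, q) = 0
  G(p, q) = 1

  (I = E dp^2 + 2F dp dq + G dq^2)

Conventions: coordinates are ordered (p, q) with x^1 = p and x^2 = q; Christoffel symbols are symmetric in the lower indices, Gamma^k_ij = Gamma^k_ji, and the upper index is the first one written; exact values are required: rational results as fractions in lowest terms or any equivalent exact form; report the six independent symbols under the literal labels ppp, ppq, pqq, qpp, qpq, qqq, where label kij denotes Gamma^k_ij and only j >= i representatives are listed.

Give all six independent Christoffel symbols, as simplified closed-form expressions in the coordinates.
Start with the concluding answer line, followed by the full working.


Answer: Gamma_ppp = (18*p^3 + 72*p^2 + 64*p)/(9*p^4 + 48*p^3 + 64*p^2 + 4), Gamma_ppq = 0, Gamma_pqq = 0, Gamma_qpp = 0, Gamma_qpq = 0, Gamma_qqq = 0

E = 1 + 16*p^2 + 12*p^3 + (9/4)*p^4; F = 0; G = 1
Gamma^k_ij = (1/2) g^{kl} (d_i g_jl + d_j g_il - d_l g_ij), with g^inv = (1/(EG-F^2)) [[G, -F], [-F, E]]
first partials: E_p = 32*p + 36*p^2 + 9*p^3, E_q = 0, F_p = 0, F_q = 0, G_p = 0, G_q = 0
D = EG - F^2 = 1 + 16*p^2 + 12*p^3 + (9/4)*p^4
expanded: Gamma^p_pp = (G E_p - 2F F_p + F E_q)/(2D), Gamma^p_pq = (G E_q - F G_p)/(2D), Gamma^p_qq = (2G F_q - G G_p - F G_q)/(2D), Gamma^q_pp = (2E F_p - E E_q - F E_p)/(2D), Gamma^q_pq = (E G_p - F E_q)/(2D), Gamma^q_qq = (E G_q - 2F F_q + F G_p)/(2D); substitute and cancel common factors


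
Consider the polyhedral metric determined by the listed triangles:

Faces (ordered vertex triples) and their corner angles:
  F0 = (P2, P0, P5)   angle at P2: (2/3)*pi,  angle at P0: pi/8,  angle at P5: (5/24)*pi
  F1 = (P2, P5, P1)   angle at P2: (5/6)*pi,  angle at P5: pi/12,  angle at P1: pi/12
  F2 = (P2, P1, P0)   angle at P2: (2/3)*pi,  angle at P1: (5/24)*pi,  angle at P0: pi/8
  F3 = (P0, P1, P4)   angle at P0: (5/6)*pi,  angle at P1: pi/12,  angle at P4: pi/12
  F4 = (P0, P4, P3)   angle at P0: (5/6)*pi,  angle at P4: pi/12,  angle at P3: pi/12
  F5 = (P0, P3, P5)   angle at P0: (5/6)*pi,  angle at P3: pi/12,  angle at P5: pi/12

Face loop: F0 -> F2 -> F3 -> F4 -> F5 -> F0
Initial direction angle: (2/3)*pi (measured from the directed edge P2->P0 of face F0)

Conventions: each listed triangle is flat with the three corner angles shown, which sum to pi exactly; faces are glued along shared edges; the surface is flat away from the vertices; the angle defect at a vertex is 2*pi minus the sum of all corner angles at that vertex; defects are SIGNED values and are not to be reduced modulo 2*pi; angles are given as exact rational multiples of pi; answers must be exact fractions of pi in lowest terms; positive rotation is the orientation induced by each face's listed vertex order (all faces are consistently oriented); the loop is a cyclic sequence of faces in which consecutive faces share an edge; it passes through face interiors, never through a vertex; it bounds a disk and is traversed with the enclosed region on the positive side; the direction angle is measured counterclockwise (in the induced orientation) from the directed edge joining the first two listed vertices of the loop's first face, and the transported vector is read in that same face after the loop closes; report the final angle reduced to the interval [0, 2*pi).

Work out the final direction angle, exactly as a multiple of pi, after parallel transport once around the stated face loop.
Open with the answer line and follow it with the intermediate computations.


Answer: final direction angle = (23/12)*pi

enclosed vertex P0: corner angles sum to (11/4)*pi, defect = 2*pi - (11/4)*pi = (-3/4)*pi
summing the enclosed defects onto the initial angle, mod 2*pi in the induced orientation:
final angle = (2/3)*pi - (3/4)*pi = (23/12)*pi (mod 2*pi)


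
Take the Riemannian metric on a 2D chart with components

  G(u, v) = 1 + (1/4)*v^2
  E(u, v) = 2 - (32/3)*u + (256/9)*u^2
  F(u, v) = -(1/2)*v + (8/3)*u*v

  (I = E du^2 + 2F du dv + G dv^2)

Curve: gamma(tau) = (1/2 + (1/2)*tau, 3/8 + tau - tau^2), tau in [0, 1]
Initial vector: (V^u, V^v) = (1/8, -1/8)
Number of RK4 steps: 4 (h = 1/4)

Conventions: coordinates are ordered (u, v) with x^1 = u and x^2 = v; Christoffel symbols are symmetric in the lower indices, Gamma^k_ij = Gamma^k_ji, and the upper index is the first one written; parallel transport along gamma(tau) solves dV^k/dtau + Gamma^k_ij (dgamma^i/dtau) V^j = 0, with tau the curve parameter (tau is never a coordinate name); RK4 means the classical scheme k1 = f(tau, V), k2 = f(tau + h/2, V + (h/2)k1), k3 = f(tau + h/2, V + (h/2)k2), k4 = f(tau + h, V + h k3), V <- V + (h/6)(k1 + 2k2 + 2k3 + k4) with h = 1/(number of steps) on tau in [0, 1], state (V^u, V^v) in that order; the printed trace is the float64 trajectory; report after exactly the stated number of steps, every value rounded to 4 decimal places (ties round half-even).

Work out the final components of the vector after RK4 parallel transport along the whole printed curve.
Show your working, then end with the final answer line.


gamma'(tau) = (1/2, 1 - 2*tau); f(tau, V)^k = -Gamma^k_ij(gamma(tau)) gamma'^i(tau) V^j; h = 1/4; intermediate values shown to 6 dp
curve data and Christoffel symbols at the stage parameters:
  tau = 0.000000: gamma = (0.500000, 0.375000), gamma' = (0.500000, 1.000000); Gamma_uuu = 2.331246, Gamma_uuv = 0.000000, Gamma_uvv = 0.218554, Gamma_vuu = 0.262265, Gamma_vuv = 0.000000, Gamma_vvv = 0.024587
  tau = 0.125000: gamma = (0.562500, 0.484375), gamma' = (0.500000, 0.750000); Gamma_uuu = 2.108597, Gamma_uuv = 0.000000, Gamma_uvv = 0.197681, Gamma_vuu = 0.255338, Gamma_vuv = 0.000000, Gamma_vvv = 0.023938
  tau = 0.250000: gamma = (0.625000, 0.562500), gamma' = (0.500000, 0.500000); Gamma_uuu = 1.907620, Gamma_uuv = 0.000000, Gamma_uvv = 0.178839, Gamma_vuu = 0.229936, Gamma_vuv = 0.000000, Gamma_vvv = 0.021557
  tau = 0.375000: gamma = (0.687500, 0.609375), gamma' = (0.500000, 0.250000); Gamma_uuu = 1.733583, Gamma_uuv = 0.000000, Gamma_uvv = 0.162523, Gamma_vuu = 0.198075, Gamma_vuv = 0.000000, Gamma_vvv = 0.018570
  tau = 0.500000: gamma = (0.750000, 0.625000), gamma' = (0.500000, 0.000000); Gamma_uuu = 1.584526, Gamma_uuv = 0.000000, Gamma_uvv = 0.148549, Gamma_vuu = 0.165055, Gamma_vuv = 0.000000, Gamma_vvv = 0.015474
  tau = 0.625000: gamma = (0.812500, 0.609375), gamma' = (0.500000, -0.250000); Gamma_uuu = 1.456724, Gamma_uuv = 0.000000, Gamma_uvv = 0.136568, Gamma_vuu = 0.133154, Gamma_vuv = 0.000000, Gamma_vvv = 0.012483
  tau = 0.750000: gamma = (0.875000, 0.562500), gamma' = (0.500000, -0.500000); Gamma_uuu = 1.346473, Gamma_uuv = 0.000000, Gamma_uvv = 0.126232, Gamma_vuu = 0.103281, Gamma_vuv = 0.000000, Gamma_vvv = 0.009683
  tau = 0.875000: gamma = (0.937500, 0.484375), gamma' = (0.500000, -0.750000); Gamma_uuu = 1.250587, Gamma_uuv = 0.000000, Gamma_uvv = 0.117243, Gamma_vuu = 0.075719, Gamma_vuv = 0.000000, Gamma_vvv = 0.007099
  tau = 1.000000: gamma = (1.000000, 0.375000), gamma' = (0.500000, -1.000000); Gamma_uuu = 1.166466, Gamma_uuv = 0.000000, Gamma_uvv = 0.109356, Gamma_vuu = 0.050472, Gamma_vuv = 0.000000, Gamma_vvv = 0.004732
step 0: V^u = 0.1250, V^v = -0.1250
step 1: k1 = (-0.118384, -0.013318), k2 = (-0.097406, -0.011795), k3 = (-0.100199, -0.012133), k4 = (-0.083885, -0.010111); V <- V + (h/6)(k1 + 2k2 + 2k3 + k4): V^u = 0.1001, V^v = -0.1280
step 2: k1 = (-0.084038, -0.010130), k2 = (-0.072414, -0.008274), k3 = (-0.073683, -0.008419), k4 = (-0.064715, -0.006741); V <- V + (h/6)(k1 + 2k2 + 2k3 + k4): V^u = 0.0817, V^v = -0.1301
step 3: k1 = (-0.064753, -0.006745), k2 = (-0.058105, -0.005311), k3 = (-0.058704, -0.005366), k4 = (-0.053439, -0.004099); V <- V + (h/6)(k1 + 2k2 + 2k3 + k4): V^u = 0.0671, V^v = -0.1314
step 4: k1 = (-0.053450, -0.004100), k2 = (-0.049363, -0.002989), k3 = (-0.049670, -0.003007), k4 = (-0.046329, -0.002005); V <- V + (h/6)(k1 + 2k2 + 2k3 + k4): V^u = 0.0547, V^v = -0.1322

Answer: V^u = 0.0547, V^v = -0.1322


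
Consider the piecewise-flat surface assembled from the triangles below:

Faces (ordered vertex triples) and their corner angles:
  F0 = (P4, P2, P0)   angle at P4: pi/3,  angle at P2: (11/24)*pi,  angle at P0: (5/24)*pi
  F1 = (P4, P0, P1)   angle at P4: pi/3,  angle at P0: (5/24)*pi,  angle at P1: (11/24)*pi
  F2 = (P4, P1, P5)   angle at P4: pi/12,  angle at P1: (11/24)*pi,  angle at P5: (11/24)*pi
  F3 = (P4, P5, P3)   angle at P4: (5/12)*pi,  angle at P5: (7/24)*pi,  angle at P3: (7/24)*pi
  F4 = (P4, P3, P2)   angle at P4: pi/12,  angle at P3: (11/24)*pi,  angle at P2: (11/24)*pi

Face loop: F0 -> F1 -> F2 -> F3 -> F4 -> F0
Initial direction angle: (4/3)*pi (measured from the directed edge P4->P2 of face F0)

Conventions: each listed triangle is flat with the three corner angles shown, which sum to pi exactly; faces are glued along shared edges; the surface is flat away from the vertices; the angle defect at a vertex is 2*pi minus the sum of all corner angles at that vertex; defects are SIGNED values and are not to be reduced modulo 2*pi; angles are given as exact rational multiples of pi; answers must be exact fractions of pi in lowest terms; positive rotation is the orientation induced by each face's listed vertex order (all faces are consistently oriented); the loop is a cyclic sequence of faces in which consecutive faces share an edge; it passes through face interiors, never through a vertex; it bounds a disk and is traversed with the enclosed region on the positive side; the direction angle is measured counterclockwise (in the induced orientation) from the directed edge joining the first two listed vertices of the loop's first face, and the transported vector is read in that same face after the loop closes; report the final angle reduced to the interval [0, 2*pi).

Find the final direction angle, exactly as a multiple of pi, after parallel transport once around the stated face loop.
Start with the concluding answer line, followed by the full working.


Answer: final direction angle = pi/12

enclosed vertex P4: corner angles sum to (5/4)*pi, defect = 2*pi - (5/4)*pi = (3/4)*pi
summing the enclosed defects onto the initial angle, mod 2*pi in the induced orientation:
final angle = (4/3)*pi + (3/4)*pi = pi/12 (mod 2*pi)


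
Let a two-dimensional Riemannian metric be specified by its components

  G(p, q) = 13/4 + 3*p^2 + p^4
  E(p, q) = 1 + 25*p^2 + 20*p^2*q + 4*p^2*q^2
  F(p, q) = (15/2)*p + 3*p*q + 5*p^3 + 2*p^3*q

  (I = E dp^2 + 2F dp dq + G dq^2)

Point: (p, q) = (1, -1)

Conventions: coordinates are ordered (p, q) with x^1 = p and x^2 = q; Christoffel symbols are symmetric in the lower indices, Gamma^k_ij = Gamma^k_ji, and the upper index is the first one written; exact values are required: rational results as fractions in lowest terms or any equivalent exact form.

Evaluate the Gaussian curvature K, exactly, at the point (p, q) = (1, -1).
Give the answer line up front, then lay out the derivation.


Answer: K = -64/4225

E = 10, F = 15/2, G = 29/4, EG - F^2 = 65/4 at the point
E_p = 18, E_q = 12, F_p = 27/2, F_q = 5, G_p = 10, G_q = 0
E_qq = 8, F_pq = 9, G_pp = 18
The intrinsic route: Brioschi's K = (det M1 - det M2)/(EG - F^2)^2.
M1 = [[-E_qq/2 + F_pq - G_pp/2, E_p/2, F_p - E_q/2], [F_q - G_p/2, E, F], [G_q/2, F, G]] = [[-4, 9, 15/2], [0, 10, 15/2], [0, 15/2, 29/4]]; det M1 = -65
M2 = [[0, E_q/2, G_p/2], [E_q/2, E, F], [G_p/2, F, G]] = [[0, 6, 5], [6, 10, 15/2], [5, 15/2, 29/4]]; det M2 = -61
det M1 - det M2 = -4; K = -4 / (65/4)^2 = -64/4225


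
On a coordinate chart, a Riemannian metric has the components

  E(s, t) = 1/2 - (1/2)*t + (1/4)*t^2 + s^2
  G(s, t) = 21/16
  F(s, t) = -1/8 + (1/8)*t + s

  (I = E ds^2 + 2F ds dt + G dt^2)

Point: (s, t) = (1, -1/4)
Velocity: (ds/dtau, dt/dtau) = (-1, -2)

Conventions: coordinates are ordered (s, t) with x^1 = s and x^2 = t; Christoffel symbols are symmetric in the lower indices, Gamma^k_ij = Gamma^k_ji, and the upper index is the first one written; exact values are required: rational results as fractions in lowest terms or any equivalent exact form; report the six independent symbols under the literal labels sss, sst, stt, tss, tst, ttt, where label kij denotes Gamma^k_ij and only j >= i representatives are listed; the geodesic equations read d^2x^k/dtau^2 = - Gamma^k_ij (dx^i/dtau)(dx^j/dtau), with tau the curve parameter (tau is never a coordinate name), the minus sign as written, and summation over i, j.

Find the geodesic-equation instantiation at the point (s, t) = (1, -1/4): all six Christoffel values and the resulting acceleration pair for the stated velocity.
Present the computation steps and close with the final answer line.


E = 105/64, F = 27/32, G = 21/16 at the point
E_s = 2, E_t = -5/8, F_s = 1, F_t = 1/8, G_s = 0, G_t = 0
EG - F^2 = 369/256;  g^inv = (256/369) * [[21/16, -27/32], [-27/32, 105/64]]
first-kind symbols [ij,l] = (1/2)(d_i g_jl + d_j g_il - d_l g_ij): [ss,s] = E_s/2 = 1, [ss,t] = F_s - E_t/2 = 21/16, [st,s] = E_t/2 = -5/16, [st,t] = G_s/2 = 0, [tt,s] = F_t - G_s/2 = 1/8, [tt,t] = G_t/2 = 0
Gamma^s_ij = (G*[ij,s] - F*[ij,t])/(EG - F^2), Gamma^t_ij = (E*[ij,t] - F*[ij,s])/(EG - F^2)
Gamma_sss = 35/246, Gamma_sst = -35/123, Gamma_stt = 14/123, Gamma_tss = 149/164, Gamma_tst = 15/82, Gamma_ttt = -3/41
d^2s/dtau^2 = -(Gamma_sss*(-1)^2 + 2*Gamma_sst*(-1)*(-2) + Gamma_stt*(-2)^2) = 133/246
d^2t/dtau^2 = -(Gamma_tss*(-1)^2 + 2*Gamma_tst*(-1)*(-2) + Gamma_ttt*(-2)^2) = -221/164

Answer: Gamma_sss = 35/246, Gamma_sst = -35/123, Gamma_stt = 14/123, Gamma_tss = 149/164, Gamma_tst = 15/82, Gamma_ttt = -3/41; accelerations (d^2s/dtau^2, d^2t/dtau^2) = (133/246, -221/164)


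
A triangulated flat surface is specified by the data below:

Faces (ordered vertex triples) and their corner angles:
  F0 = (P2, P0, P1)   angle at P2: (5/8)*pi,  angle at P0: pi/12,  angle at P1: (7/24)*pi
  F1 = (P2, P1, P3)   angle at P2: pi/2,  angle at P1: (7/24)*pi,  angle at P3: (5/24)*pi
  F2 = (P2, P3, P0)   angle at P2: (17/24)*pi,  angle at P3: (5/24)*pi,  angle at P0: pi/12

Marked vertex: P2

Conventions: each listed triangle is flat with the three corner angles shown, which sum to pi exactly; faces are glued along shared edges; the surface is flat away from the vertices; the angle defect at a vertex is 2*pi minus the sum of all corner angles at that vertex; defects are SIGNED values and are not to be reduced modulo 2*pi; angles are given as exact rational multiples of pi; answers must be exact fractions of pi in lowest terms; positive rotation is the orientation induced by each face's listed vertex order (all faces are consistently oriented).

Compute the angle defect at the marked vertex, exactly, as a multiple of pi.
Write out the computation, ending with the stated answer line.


Sum of corner angles at P2: (11/6)*pi
defect = 2*pi - (11/6)*pi

Answer: defect(P2) = pi/6


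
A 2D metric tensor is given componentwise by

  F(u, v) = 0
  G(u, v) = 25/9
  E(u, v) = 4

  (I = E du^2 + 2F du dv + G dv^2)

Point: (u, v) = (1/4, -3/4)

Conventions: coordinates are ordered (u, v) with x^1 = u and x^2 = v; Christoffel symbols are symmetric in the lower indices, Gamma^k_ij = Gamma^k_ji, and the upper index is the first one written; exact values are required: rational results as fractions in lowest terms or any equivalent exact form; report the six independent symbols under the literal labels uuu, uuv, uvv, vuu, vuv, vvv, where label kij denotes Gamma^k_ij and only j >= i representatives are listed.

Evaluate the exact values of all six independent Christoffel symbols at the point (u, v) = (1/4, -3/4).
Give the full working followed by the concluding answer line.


E = 4, F = 0, G = 25/9 at the point
E_u = 0, E_v = 0, F_u = 0, F_v = 0, G_u = 0, G_v = 0
EG - F^2 = 100/9;  g^inv = (9/100) * [[25/9, 0], [0, 4]]
first-kind symbols [ij,l] = (1/2)(d_i g_jl + d_j g_il - d_l g_ij): [uu,u] = E_u/2 = 0, [uu,v] = F_u - E_v/2 = 0, [uv,u] = E_v/2 = 0, [uv,v] = G_u/2 = 0, [vv,u] = F_v - G_u/2 = 0, [vv,v] = G_v/2 = 0
Gamma^u_ij = (G*[ij,u] - F*[ij,v])/(EG - F^2), Gamma^v_ij = (E*[ij,v] - F*[ij,u])/(EG - F^2)

Answer: Gamma_uuu = 0, Gamma_uuv = 0, Gamma_uvv = 0, Gamma_vuu = 0, Gamma_vuv = 0, Gamma_vvv = 0


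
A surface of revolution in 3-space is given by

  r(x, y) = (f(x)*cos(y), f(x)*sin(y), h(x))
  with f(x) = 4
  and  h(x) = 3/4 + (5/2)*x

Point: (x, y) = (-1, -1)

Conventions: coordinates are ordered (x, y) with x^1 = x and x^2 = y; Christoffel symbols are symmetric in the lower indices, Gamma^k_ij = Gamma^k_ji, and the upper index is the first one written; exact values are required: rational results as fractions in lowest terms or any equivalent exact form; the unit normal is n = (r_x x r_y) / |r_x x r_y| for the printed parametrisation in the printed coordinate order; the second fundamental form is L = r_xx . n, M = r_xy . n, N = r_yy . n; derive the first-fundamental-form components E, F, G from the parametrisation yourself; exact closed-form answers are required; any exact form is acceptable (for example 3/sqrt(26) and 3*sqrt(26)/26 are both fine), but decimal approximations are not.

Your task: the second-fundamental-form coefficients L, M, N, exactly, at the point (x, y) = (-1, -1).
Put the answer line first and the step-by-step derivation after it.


Answer: L = 0, M = 0, N = 4

f = 4, f' = 0, f'' = 0, h' = 5/2, h'' = 0
E = 25/4, F = 0, G = 16; answer radicand W^2 = 25/4
unnormalised second-form numerators: l = 0, m = 0, n = 10; L = l/sqrt(25/4), and similarly M = m/sqrt(W^2), N = n/sqrt(W^2)


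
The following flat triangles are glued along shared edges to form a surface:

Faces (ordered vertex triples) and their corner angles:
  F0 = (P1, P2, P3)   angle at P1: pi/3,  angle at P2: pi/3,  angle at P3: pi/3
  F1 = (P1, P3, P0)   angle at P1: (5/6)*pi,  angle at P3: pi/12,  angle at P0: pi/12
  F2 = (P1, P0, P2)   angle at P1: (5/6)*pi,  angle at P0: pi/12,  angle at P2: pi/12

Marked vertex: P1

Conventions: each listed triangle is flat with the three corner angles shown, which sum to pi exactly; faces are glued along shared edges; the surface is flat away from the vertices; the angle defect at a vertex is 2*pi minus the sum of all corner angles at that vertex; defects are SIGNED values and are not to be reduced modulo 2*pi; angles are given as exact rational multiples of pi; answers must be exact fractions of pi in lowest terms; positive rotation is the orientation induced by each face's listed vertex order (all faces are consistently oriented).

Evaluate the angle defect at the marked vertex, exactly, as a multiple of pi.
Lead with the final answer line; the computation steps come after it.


Answer: defect(P1) = 0

Sum of corner angles at P1: 2*pi
defect = 2*pi - 2*pi


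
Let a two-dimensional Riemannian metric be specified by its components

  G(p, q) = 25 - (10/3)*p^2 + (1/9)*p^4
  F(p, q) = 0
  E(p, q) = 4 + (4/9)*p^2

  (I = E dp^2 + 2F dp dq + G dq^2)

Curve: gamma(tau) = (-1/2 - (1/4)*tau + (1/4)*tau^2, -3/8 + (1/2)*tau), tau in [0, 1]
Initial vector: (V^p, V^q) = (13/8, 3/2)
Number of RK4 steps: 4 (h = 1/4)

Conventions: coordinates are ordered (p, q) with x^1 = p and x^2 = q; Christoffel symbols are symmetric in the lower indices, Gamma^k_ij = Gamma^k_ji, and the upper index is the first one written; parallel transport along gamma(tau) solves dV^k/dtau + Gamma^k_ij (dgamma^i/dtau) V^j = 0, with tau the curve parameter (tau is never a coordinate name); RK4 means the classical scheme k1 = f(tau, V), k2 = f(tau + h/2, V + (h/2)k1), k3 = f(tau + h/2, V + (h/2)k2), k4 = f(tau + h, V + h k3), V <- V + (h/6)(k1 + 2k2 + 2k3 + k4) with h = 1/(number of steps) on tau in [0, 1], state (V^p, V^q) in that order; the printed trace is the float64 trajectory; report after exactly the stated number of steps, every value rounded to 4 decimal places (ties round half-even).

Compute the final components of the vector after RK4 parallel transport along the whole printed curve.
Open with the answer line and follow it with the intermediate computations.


Answer: V^p = 1.9413, V^q = 1.4346

gamma'(tau) = (-1/4 + (1/2)*tau, 1/2); f(tau, V)^k = -Gamma^k_ij(gamma(tau)) gamma'^i(tau) V^j; h = 1/4; intermediate values shown to 6 dp
curve data and Christoffel symbols at the stage parameters:
  tau = 0.000000: gamma = (-0.500000, -0.375000), gamma' = (-0.250000, 0.500000); Gamma_ppp = -0.054054, Gamma_ppq = 0.000000, Gamma_pqq = -0.398649, Gamma_qpp = 0.000000, Gamma_qpq = 0.067797, Gamma_qqq = 0.000000
  tau = 0.125000: gamma = (-0.527344, -0.312500), gamma' = (-0.187500, 0.500000); Gamma_ppp = -0.056838, Gamma_ppq = 0.000000, Gamma_pqq = -0.418378, Gamma_qpp = 0.000000, Gamma_qpq = 0.071641, Gamma_qqq = 0.000000
  tau = 0.250000: gamma = (-0.546875, -0.250000), gamma' = (-0.125000, 0.500000); Gamma_ppp = -0.058810, Gamma_ppq = 0.000000, Gamma_pqq = -0.432278, Gamma_qpp = 0.000000, Gamma_qpq = 0.074400, Gamma_qqq = 0.000000
  tau = 0.375000: gamma = (-0.558594, -0.187500), gamma' = (-0.062500, 0.500000); Gamma_ppp = -0.059986, Gamma_ppq = 0.000000, Gamma_pqq = -0.440538, Gamma_qpp = 0.000000, Gamma_qpq = 0.076061, Gamma_qqq = 0.000000
  tau = 0.500000: gamma = (-0.562500, -0.125000), gamma' = (0.000000, 0.500000); Gamma_ppp = -0.060377, Gamma_ppq = 0.000000, Gamma_pqq = -0.443278, Gamma_qpp = 0.000000, Gamma_qpq = 0.076616, Gamma_qqq = 0.000000
  tau = 0.625000: gamma = (-0.558594, -0.062500), gamma' = (0.062500, 0.500000); Gamma_ppp = -0.059986, Gamma_ppq = 0.000000, Gamma_pqq = -0.440538, Gamma_qpp = 0.000000, Gamma_qpq = 0.076061, Gamma_qqq = 0.000000
  tau = 0.750000: gamma = (-0.546875, 0.000000), gamma' = (0.125000, 0.500000); Gamma_ppp = -0.058810, Gamma_ppq = 0.000000, Gamma_pqq = -0.432278, Gamma_qpp = 0.000000, Gamma_qpq = 0.074400, Gamma_qqq = 0.000000
  tau = 0.875000: gamma = (-0.527344, 0.062500), gamma' = (0.187500, 0.500000); Gamma_ppp = -0.056838, Gamma_ppq = 0.000000, Gamma_pqq = -0.418378, Gamma_qpp = 0.000000, Gamma_qpq = 0.071641, Gamma_qqq = 0.000000
  tau = 1.000000: gamma = (-0.500000, 0.125000), gamma' = (0.250000, 0.500000); Gamma_ppp = -0.054054, Gamma_ppq = 0.000000, Gamma_pqq = -0.398649, Gamma_qpp = 0.000000, Gamma_qpq = 0.067797, Gamma_qqq = 0.000000
step 0: V^p = 1.6250, V^q = 1.5000
step 1: k1 = (0.277027, -0.029661), k2 = (0.295322, -0.039349), k3 = (0.295044, -0.039447), k4 = (0.309589, -0.049336); V <- V + (h/6)(k1 + 2k2 + 2k3 + k4): V^p = 1.6986, V^q = 1.4901
step 2: k1 = (0.309591, -0.049331), k2 = (0.320361, -0.059018), k3 = (0.320089, -0.059075), k4 = (0.327001, -0.068137); V <- V + (h/6)(k1 + 2k2 + 2k3 + k4): V^p = 1.7785, V^q = 1.4754
step 3: k1 = (0.327008, -0.068132), k2 = (0.329932, -0.076167), k3 = (0.329712, -0.076176), k4 = (0.328457, -0.082772); V <- V + (h/6)(k1 + 2k2 + 2k3 + k4): V^p = 1.8608, V^q = 1.4564
step 4: k1 = (0.328469, -0.082767), k2 = (0.322772, -0.087550), k3 = (0.322640, -0.087517), k4 = (0.312176, -0.090127); V <- V + (h/6)(k1 + 2k2 + 2k3 + k4): V^p = 1.9413, V^q = 1.4346


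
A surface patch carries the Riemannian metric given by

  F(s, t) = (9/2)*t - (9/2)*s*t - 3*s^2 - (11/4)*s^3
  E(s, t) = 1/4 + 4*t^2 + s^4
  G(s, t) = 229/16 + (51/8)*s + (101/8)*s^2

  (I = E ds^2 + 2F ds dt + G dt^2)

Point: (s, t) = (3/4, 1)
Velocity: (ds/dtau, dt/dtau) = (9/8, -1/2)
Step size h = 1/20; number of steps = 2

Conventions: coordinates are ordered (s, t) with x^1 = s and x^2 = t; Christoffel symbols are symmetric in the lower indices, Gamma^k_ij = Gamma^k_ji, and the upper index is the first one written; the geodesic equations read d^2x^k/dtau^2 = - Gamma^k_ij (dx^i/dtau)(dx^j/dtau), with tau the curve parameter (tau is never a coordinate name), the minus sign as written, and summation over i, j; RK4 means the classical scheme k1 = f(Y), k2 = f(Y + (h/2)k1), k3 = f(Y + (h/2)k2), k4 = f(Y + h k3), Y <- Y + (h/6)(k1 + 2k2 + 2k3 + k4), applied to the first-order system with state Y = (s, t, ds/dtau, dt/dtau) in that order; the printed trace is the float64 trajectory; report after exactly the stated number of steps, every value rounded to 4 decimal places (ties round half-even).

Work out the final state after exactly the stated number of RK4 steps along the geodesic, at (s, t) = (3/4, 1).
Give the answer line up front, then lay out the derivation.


Answer: s = 0.8724, t = 0.9582, ds/dtau = 1.3244, dt/dtau = -0.3317

f(Y) = (ds/dtau, dt/dtau, -Gamma^s_ij Y'^i Y'^j, -Gamma^t_ij Y'^i Y'^j) with the Gammas evaluated at the stage position; h = 0.050000; intermediate values shown to 6 dp
step 0: s = 0.7500, t = 1.0000, ds/dtau = 1.1250, dt/dtau = -0.5000
step 1:
  k1: at (s, t) = (0.750000, 1.000000), (ds/dtau, dt/dtau) = (1.125000, -0.500000); Gamma_sss = -0.071036, Gamma_sst = 1.085149, Gamma_stt = -2.589476, Gamma_tss = -0.678098, Gamma_tst = 0.554511, Gamma_ttt = -0.170289; k1 = (1.125000, -0.500000, 1.958067, 1.524615)
  k2: at (s, t) = (0.778125, 0.987500), (ds/dtau, dt/dtau) = (1.173952, -0.461885); Gamma_sss = -0.111293, Gamma_sst = 1.144490, Gamma_stt = -2.762032, Gamma_tss = -0.679651, Gamma_tst = 0.573783, Gamma_ttt = -0.218164; k2 = (1.173952, -0.461885, 1.983779, 1.605457)
  k3: at (s, t) = (0.779349, 0.988453), (ds/dtau, dt/dtau) = (1.174594, -0.459864); Gamma_sss = -0.112774, Gamma_sst = 1.145220, Gamma_stt = -2.762116, Gamma_tss = -0.680189, Gamma_tst = 0.574429, Gamma_ttt = -0.219587; k3 = (1.174594, -0.459864, 1.976897, 1.605435)
  k4: at (s, t) = (0.808730, 0.977007), (ds/dtau, dt/dtau) = (1.223845, -0.419728); Gamma_sss = -0.156400, Gamma_sst = 1.210515, Gamma_stt = -2.945280, Gamma_tss = -0.683691, Gamma_tst = 0.595689, Gamma_ttt = -0.273628; k4 = (1.223845, -0.419728, 1.996771, 1.684226)
  Y <- Y + (h/6)(k1 + 2k2 + 2k3 + k4): s = 0.8087, t = 0.9770, ds/dtau = 1.2240, dt/dtau = -0.4197
step 2:
  k1: at (s, t) = (0.808716, 0.976973), (ds/dtau, dt/dtau) = (1.223968, -0.419745); Gamma_sss = -0.156389, Gamma_sst = 1.210539, Gamma_stt = -2.945408, Gamma_tss = -0.683679, Gamma_tst = 0.595686, Gamma_ttt = -0.273625; k1 = (1.223968, -0.419745, 1.997064, 1.684499)
  k2: at (s, t) = (0.839315, 0.966480), (ds/dtau, dt/dtau) = (1.273895, -0.377632); Gamma_sss = -0.203686, Gamma_sst = 1.282441, Gamma_stt = -3.140469, Gamma_tss = -0.689222, Gamma_tst = 0.619224, Gamma_ttt = -0.334368; k2 = (1.273895, -0.377632, 2.012266, 1.761930)
  k3: at (s, t) = (0.840564, 0.967532), (ds/dtau, dt/dtau) = (1.274275, -0.375697); Gamma_sss = -0.205243, Gamma_sst = 1.283201, Gamma_stt = -3.139868, Gamma_tss = -0.689868, Gamma_tst = 0.619928, Gamma_ttt = -0.335903; k3 = (1.274275, -0.375697, 2.005095, 1.761174)
  k4: at (s, t) = (0.872430, 0.958188), (ds/dtau, dt/dtau) = (1.324223, -0.331686); Gamma_sss = -0.256680, Gamma_sst = 1.362267, Gamma_stt = -3.346637, Gamma_tss = -0.697751, Gamma_tst = 0.646151, Gamma_ttt = -0.404027; k4 = (1.324223, -0.331686, 2.014975, 1.835615)
  Y <- Y + (h/6)(k1 + 2k2 + 2k3 + k4): s = 0.8724, t = 0.9582, ds/dtau = 1.3244, dt/dtau = -0.3317


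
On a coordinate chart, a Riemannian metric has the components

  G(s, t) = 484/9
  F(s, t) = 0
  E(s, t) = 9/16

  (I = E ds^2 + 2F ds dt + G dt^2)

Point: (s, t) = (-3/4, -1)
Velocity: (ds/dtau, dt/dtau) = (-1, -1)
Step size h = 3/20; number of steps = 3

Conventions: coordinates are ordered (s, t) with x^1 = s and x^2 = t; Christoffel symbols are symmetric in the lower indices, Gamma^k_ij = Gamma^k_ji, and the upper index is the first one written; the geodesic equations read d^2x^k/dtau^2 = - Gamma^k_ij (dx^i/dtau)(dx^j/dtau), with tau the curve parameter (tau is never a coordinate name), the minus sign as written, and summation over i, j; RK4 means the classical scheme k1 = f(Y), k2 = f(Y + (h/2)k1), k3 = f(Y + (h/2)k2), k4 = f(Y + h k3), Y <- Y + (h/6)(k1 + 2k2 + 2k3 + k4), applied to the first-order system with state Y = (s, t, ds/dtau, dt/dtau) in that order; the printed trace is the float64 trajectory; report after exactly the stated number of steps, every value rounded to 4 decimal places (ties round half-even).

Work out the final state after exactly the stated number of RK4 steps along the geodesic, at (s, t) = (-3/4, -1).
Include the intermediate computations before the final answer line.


f(Y) = (ds/dtau, dt/dtau, -Gamma^s_ij Y'^i Y'^j, -Gamma^t_ij Y'^i Y'^j) with the Gammas evaluated at the stage position; h = 0.150000; intermediate values shown to 6 dp
step 0: s = -0.7500, t = -1.0000, ds/dtau = -1.0000, dt/dtau = -1.0000
step 1:
  k1: at (s, t) = (-0.750000, -1.000000), (ds/dtau, dt/dtau) = (-1.000000, -1.000000); Gamma_sss = 0.000000, Gamma_sst = 0.000000, Gamma_stt = 0.000000, Gamma_tss = 0.000000, Gamma_tst = 0.000000, Gamma_ttt = 0.000000; k1 = (-1.000000, -1.000000, 0.000000, 0.000000)
  k2: at (s, t) = (-0.825000, -1.075000), (ds/dtau, dt/dtau) = (-1.000000, -1.000000); Gamma_sss = 0.000000, Gamma_sst = 0.000000, Gamma_stt = 0.000000, Gamma_tss = 0.000000, Gamma_tst = 0.000000, Gamma_ttt = 0.000000; k2 = (-1.000000, -1.000000, 0.000000, 0.000000)
  k3: at (s, t) = (-0.825000, -1.075000), (ds/dtau, dt/dtau) = (-1.000000, -1.000000); Gamma_sss = 0.000000, Gamma_sst = 0.000000, Gamma_stt = 0.000000, Gamma_tss = 0.000000, Gamma_tst = 0.000000, Gamma_ttt = 0.000000; k3 = (-1.000000, -1.000000, 0.000000, 0.000000)
  k4: at (s, t) = (-0.900000, -1.150000), (ds/dtau, dt/dtau) = (-1.000000, -1.000000); Gamma_sss = 0.000000, Gamma_sst = 0.000000, Gamma_stt = 0.000000, Gamma_tss = 0.000000, Gamma_tst = 0.000000, Gamma_ttt = 0.000000; k4 = (-1.000000, -1.000000, 0.000000, 0.000000)
  Y <- Y + (h/6)(k1 + 2k2 + 2k3 + k4): s = -0.9000, t = -1.1500, ds/dtau = -1.0000, dt/dtau = -1.0000
step 2:
  k1: at (s, t) = (-0.900000, -1.150000), (ds/dtau, dt/dtau) = (-1.000000, -1.000000); Gamma_sss = 0.000000, Gamma_sst = 0.000000, Gamma_stt = 0.000000, Gamma_tss = 0.000000, Gamma_tst = 0.000000, Gamma_ttt = 0.000000; k1 = (-1.000000, -1.000000, 0.000000, 0.000000)
  k2: at (s, t) = (-0.975000, -1.225000), (ds/dtau, dt/dtau) = (-1.000000, -1.000000); Gamma_sss = 0.000000, Gamma_sst = 0.000000, Gamma_stt = 0.000000, Gamma_tss = 0.000000, Gamma_tst = 0.000000, Gamma_ttt = 0.000000; k2 = (-1.000000, -1.000000, 0.000000, 0.000000)
  k3: at (s, t) = (-0.975000, -1.225000), (ds/dtau, dt/dtau) = (-1.000000, -1.000000); Gamma_sss = 0.000000, Gamma_sst = 0.000000, Gamma_stt = 0.000000, Gamma_tss = 0.000000, Gamma_tst = 0.000000, Gamma_ttt = 0.000000; k3 = (-1.000000, -1.000000, 0.000000, 0.000000)
  k4: at (s, t) = (-1.050000, -1.300000), (ds/dtau, dt/dtau) = (-1.000000, -1.000000); Gamma_sss = 0.000000, Gamma_sst = 0.000000, Gamma_stt = 0.000000, Gamma_tss = 0.000000, Gamma_tst = 0.000000, Gamma_ttt = 0.000000; k4 = (-1.000000, -1.000000, 0.000000, 0.000000)
  Y <- Y + (h/6)(k1 + 2k2 + 2k3 + k4): s = -1.0500, t = -1.3000, ds/dtau = -1.0000, dt/dtau = -1.0000
step 3:
  k1: at (s, t) = (-1.050000, -1.300000), (ds/dtau, dt/dtau) = (-1.000000, -1.000000); Gamma_sss = 0.000000, Gamma_sst = 0.000000, Gamma_stt = 0.000000, Gamma_tss = 0.000000, Gamma_tst = 0.000000, Gamma_ttt = 0.000000; k1 = (-1.000000, -1.000000, 0.000000, 0.000000)
  k2: at (s, t) = (-1.125000, -1.375000), (ds/dtau, dt/dtau) = (-1.000000, -1.000000); Gamma_sss = 0.000000, Gamma_sst = 0.000000, Gamma_stt = 0.000000, Gamma_tss = 0.000000, Gamma_tst = 0.000000, Gamma_ttt = 0.000000; k2 = (-1.000000, -1.000000, 0.000000, 0.000000)
  k3: at (s, t) = (-1.125000, -1.375000), (ds/dtau, dt/dtau) = (-1.000000, -1.000000); Gamma_sss = 0.000000, Gamma_sst = 0.000000, Gamma_stt = 0.000000, Gamma_tss = 0.000000, Gamma_tst = 0.000000, Gamma_ttt = 0.000000; k3 = (-1.000000, -1.000000, 0.000000, 0.000000)
  k4: at (s, t) = (-1.200000, -1.450000), (ds/dtau, dt/dtau) = (-1.000000, -1.000000); Gamma_sss = 0.000000, Gamma_sst = 0.000000, Gamma_stt = 0.000000, Gamma_tss = 0.000000, Gamma_tst = 0.000000, Gamma_ttt = 0.000000; k4 = (-1.000000, -1.000000, 0.000000, 0.000000)
  Y <- Y + (h/6)(k1 + 2k2 + 2k3 + k4): s = -1.2000, t = -1.4500, ds/dtau = -1.0000, dt/dtau = -1.0000

Answer: s = -1.2000, t = -1.4500, ds/dtau = -1.0000, dt/dtau = -1.0000


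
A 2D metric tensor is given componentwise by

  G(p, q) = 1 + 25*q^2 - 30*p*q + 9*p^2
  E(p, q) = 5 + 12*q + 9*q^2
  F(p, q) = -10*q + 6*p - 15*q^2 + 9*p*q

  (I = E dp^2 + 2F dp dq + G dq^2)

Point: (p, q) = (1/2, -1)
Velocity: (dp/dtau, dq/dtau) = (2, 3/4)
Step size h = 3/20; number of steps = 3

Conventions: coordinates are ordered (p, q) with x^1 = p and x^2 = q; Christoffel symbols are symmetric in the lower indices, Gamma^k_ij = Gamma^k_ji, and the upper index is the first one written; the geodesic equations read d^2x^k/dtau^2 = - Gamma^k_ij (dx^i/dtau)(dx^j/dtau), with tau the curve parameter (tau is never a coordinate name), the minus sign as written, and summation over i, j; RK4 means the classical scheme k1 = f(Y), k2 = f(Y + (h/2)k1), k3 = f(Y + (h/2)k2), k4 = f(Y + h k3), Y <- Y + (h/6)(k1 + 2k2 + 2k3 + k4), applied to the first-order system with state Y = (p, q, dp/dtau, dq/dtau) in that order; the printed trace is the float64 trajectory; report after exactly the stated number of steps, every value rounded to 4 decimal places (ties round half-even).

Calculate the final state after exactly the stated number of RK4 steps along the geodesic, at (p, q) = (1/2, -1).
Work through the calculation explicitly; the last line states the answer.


f(Y) = (dp/dtau, dq/dtau, -Gamma^p_ij Y'^i Y'^j, -Gamma^q_ij Y'^i Y'^j) with the Gammas evaluated at the stage position; h = 0.150000; intermediate values shown to 6 dp
step 0: p = 0.5000, q = -1.0000, dp/dtau = 2.0000, dq/dtau = 0.7500
step 1:
  k1: at (p, q) = (0.500000, -1.000000), (dp/dtau, dq/dtau) = (2.000000, 0.750000); Gamma_ppp = 0.000000, Gamma_ppq = -0.067797, Gamma_pqq = 0.112994, Gamma_qpp = 0.000000, Gamma_qpq = 0.440678, Gamma_qqq = -0.734463; k1 = (2.000000, 0.750000, 0.139831, -0.908898)
  k2: at (p, q) = (0.650000, -0.943750), (dp/dtau, dq/dtau) = (2.010487, 0.681833); Gamma_ppp = 0.000000, Gamma_ppq = -0.054020, Gamma_pqq = 0.090034, Gamma_qpp = 0.000000, Gamma_qpq = 0.433381, Gamma_qqq = -0.722301; k2 = (2.010487, 0.681833, 0.106247, -0.852376)
  k3: at (p, q) = (0.650787, -0.948863), (dp/dtau, dq/dtau) = (2.007969, 0.686072); Gamma_ppp = 0.000000, Gamma_ppq = -0.054546, Gamma_pqq = 0.090909, Gamma_qpp = 0.000000, Gamma_qpq = 0.431467, Gamma_qqq = -0.719111; k3 = (2.007969, 0.686072, 0.107495, -0.850305)
  k4: at (p, q) = (0.801195, -0.897089), (dp/dtau, dq/dtau) = (2.016124, 0.622454); Gamma_ppp = 0.000000, Gamma_ppq = -0.042377, Gamma_pqq = 0.070629, Gamma_qpp = 0.000000, Gamma_qpq = 0.422324, Gamma_qqq = -0.703873; k4 = (2.016124, 0.622454, 0.078997, -0.787271)
  Y <- Y + (h/6)(k1 + 2k2 + 2k3 + k4): p = 0.8013, q = -0.8973, dp/dtau = 2.0162, dq/dtau = 0.6225
step 2:
  k1: at (p, q) = (0.801326, -0.897293), (dp/dtau, dq/dtau) = (2.016158, 0.622462); Gamma_ppp = 0.000000, Gamma_ppq = -0.042397, Gamma_pqq = 0.070662, Gamma_qpp = 0.000000, Gamma_qpq = 0.422235, Gamma_qqq = -0.703725; k1 = (2.016158, 0.622462, 0.079037, -0.787130)
  k2: at (p, q) = (0.952538, -0.850609), (dp/dtau, dq/dtau) = (2.022086, 0.563427); Gamma_ppp = 0.000000, Gamma_ppq = -0.031918, Gamma_pqq = 0.053197, Gamma_qpp = 0.000000, Gamma_qpq = 0.411290, Gamma_qqq = -0.685484; k2 = (2.022086, 0.563427, 0.055842, -0.719557)
  k3: at (p, q) = (0.952982, -0.855036), (dp/dtau, dq/dtau) = (2.020346, 0.568495); Gamma_ppp = 0.000000, Gamma_ppq = -0.032468, Gamma_pqq = 0.054114, Gamma_qpp = 0.000000, Gamma_qpq = 0.409888, Gamma_qqq = -0.683147; k3 = (2.020346, 0.568495, 0.057094, -0.720776)
  k4: at (p, q) = (1.104378, -0.812019), (dp/dtau, dq/dtau) = (2.024722, 0.514345); Gamma_ppp = 0.000000, Gamma_ppq = -0.023547, Gamma_pqq = 0.039246, Gamma_qpp = 0.000000, Gamma_qpq = 0.398161, Gamma_qqq = -0.663601; k4 = (2.024722, 0.514345, 0.038662, -0.653738)
  Y <- Y + (h/6)(k1 + 2k2 + 2k3 + k4): p = 1.1045, q = -0.8123, dp/dtau = 2.0247, dq/dtau = 0.5144
step 3:
  k1: at (p, q) = (1.104469, -0.812277), (dp/dtau, dq/dtau) = (2.024747, 0.514423); Gamma_ppp = 0.000000, Gamma_ppq = -0.023579, Gamma_pqq = 0.039299, Gamma_qpp = 0.000000, Gamma_qpq = 0.398075, Gamma_qqq = -0.663459; k1 = (2.024747, 0.514423, 0.038719, -0.653680)
  k2: at (p, q) = (1.256325, -0.773695), (dp/dtau, dq/dtau) = (2.027651, 0.465397); Gamma_ppp = 0.000000, Gamma_ppq = -0.016207, Gamma_pqq = 0.027012, Gamma_qpp = 0.000000, Gamma_qpq = 0.385511, Gamma_qqq = -0.642518; k2 = (2.027651, 0.465397, 0.024738, -0.588419)
  k3: at (p, q) = (1.256543, -0.777372), (dp/dtau, dq/dtau) = (2.026602, 0.470292); Gamma_ppp = 0.000000, Gamma_ppq = -0.016680, Gamma_pqq = 0.027801, Gamma_qpp = 0.000000, Gamma_qpq = 0.384541, Gamma_qqq = -0.640902; k3 = (2.026602, 0.470292, 0.025647, -0.591257)
  k4: at (p, q) = (1.408460, -0.741733), (dp/dtau, dq/dtau) = (2.028594, 0.425735); Gamma_ppp = 0.000000, Gamma_ppq = -0.010556, Gamma_pqq = 0.017594, Gamma_qpp = 0.000000, Gamma_qpq = 0.371910, Gamma_qqq = -0.619849; k4 = (2.028594, 0.425735, 0.015045, -0.530046)
  Y <- Y + (h/6)(k1 + 2k2 + 2k3 + k4): p = 1.4085, q = -0.7420, dp/dtau = 2.0286, dq/dtau = 0.4258

Answer: p = 1.4085, q = -0.7420, dp/dtau = 2.0286, dq/dtau = 0.4258


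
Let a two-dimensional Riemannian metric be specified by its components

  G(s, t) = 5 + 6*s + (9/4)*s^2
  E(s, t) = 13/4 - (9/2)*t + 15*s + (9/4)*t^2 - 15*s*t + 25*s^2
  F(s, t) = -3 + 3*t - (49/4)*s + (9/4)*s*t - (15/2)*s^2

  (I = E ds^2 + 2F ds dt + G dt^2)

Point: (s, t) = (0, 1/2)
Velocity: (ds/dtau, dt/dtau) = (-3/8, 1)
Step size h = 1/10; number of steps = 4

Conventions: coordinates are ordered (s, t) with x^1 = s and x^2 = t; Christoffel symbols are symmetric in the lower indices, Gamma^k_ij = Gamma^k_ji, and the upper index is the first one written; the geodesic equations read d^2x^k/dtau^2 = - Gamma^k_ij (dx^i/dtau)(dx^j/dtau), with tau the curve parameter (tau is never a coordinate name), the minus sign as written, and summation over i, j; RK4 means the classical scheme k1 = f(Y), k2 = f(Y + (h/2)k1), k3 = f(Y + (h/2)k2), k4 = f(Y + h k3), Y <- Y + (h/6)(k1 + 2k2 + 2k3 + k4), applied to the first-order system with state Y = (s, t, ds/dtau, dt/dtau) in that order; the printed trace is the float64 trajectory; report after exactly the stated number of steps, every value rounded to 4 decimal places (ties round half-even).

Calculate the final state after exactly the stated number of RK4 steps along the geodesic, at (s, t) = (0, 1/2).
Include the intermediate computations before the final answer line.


f(Y) = (ds/dtau, dt/dtau, -Gamma^s_ij Y'^i Y'^j, -Gamma^t_ij Y'^i Y'^j) with the Gammas evaluated at the stage position; h = 0.100000; intermediate values shown to 6 dp
step 0: s = 0.0000, t = 0.5000, ds/dtau = -0.3750, dt/dtau = 1.0000
step 1:
  k1: at (s, t) = (0.000000, 0.500000), (ds/dtau, dt/dtau) = (-0.375000, 1.000000); Gamma_sss = 0.674157, Gamma_sst = -0.202247, Gamma_stt = 0.000000, Gamma_tss = -1.797753, Gamma_tst = 0.539326, Gamma_ttt = 0.000000; k1 = (-0.375000, 1.000000, -0.246489, 0.657303)
  k2: at (s, t) = (-0.018750, 0.550000), (ds/dtau, dt/dtau) = (-0.387324, 1.032865); Gamma_sss = 0.556098, Gamma_sst = -0.166830, Gamma_stt = 0.000000, Gamma_tss = -1.886549, Gamma_tst = 0.565965, Gamma_ttt = 0.000000; k2 = (-0.387324, 1.032865, -0.216908, 0.735853)
  k3: at (s, t) = (-0.019366, 0.551643), (ds/dtau, dt/dtau) = (-0.385845, 1.036793); Gamma_sss = 0.551855, Gamma_sst = -0.165556, Gamma_stt = 0.000000, Gamma_tss = -1.889302, Gamma_tst = 0.566791, Gamma_ttt = 0.000000; k3 = (-0.385845, 1.036793, -0.214617, 0.734753)
  k4: at (s, t) = (-0.038585, 0.603679), (ds/dtau, dt/dtau) = (-0.396462, 1.073475); Gamma_sss = 0.407005, Gamma_sst = -0.122101, Gamma_stt = 0.000000, Gamma_tss = -1.968465, Gamma_tst = 0.590539, Gamma_ttt = 0.000000; k4 = (-0.396462, 1.073475, -0.167905, 0.812064)
  Y <- Y + (h/6)(k1 + 2k2 + 2k3 + k4): s = -0.0386, t = 0.6035, ds/dtau = -0.3963, dt/dtau = 1.0735
step 2:
  k1: at (s, t) = (-0.038630, 0.603547), (ds/dtau, dt/dtau) = (-0.396291, 1.073510); Gamma_sss = 0.407000, Gamma_sst = -0.122100, Gamma_stt = 0.000000, Gamma_tss = -1.968510, Gamma_tst = 0.590553, Gamma_ttt = 0.000000; k1 = (-0.396291, 1.073510, -0.167806, 0.811616)
  k2: at (s, t) = (-0.058445, 0.657222), (ds/dtau, dt/dtau) = (-0.404681, 1.114090); Gamma_sss = 0.235796, Gamma_sst = -0.070739, Gamma_stt = 0.000000, Gamma_tss = -2.031683, Gamma_tst = 0.609505, Gamma_ttt = 0.000000; k2 = (-0.404681, 1.114090, -0.102401, 0.882314)
  k3: at (s, t) = (-0.058864, 0.659251), (ds/dtau, dt/dtau) = (-0.401411, 1.117625); Gamma_sss = 0.230562, Gamma_sst = -0.069169, Gamma_stt = 0.000000, Gamma_tss = -2.033029, Gamma_tst = 0.609909, Gamma_ttt = 0.000000; k3 = (-0.401411, 1.117625, -0.099213, 0.874826)
  k4: at (s, t) = (-0.078771, 0.715309), (ds/dtau, dt/dtau) = (-0.406212, 1.160992); Gamma_sss = 0.036523, Gamma_sst = -0.010957, Gamma_stt = 0.000000, Gamma_tss = -2.071404, Gamma_tst = 0.621421, Gamma_ttt = 0.000000; k4 = (-0.406212, 1.160992, -0.016361, 0.927934)
  Y <- Y + (h/6)(k1 + 2k2 + 2k3 + k4): s = -0.0789, t = 0.7152, ds/dtau = -0.4061, dt/dtau = 1.1611
step 3:
  k1: at (s, t) = (-0.078875, 0.715179), (ds/dtau, dt/dtau) = (-0.406081, 1.161074); Gamma_sss = 0.036173, Gamma_sst = -0.010852, Gamma_stt = 0.000000, Gamma_tss = -2.071509, Gamma_tst = 0.621453, Gamma_ttt = 0.000000; k1 = (-0.406081, 1.161074, -0.016198, 0.927612)
  k2: at (s, t) = (-0.099179, 0.773232), (ds/dtau, dt/dtau) = (-0.406891, 1.207454); Gamma_sss = -0.174940, Gamma_sst = 0.052482, Gamma_stt = 0.000000, Gamma_tss = -2.079421, Gamma_tst = 0.623826, Gamma_ttt = 0.000000; k2 = (-0.406891, 1.207454, 0.080532, 0.957243)
  k3: at (s, t) = (-0.099219, 0.775551), (ds/dtau, dt/dtau) = (-0.402054, 1.208936); Gamma_sss = -0.179037, Gamma_sst = 0.053711, Gamma_stt = 0.000000, Gamma_tss = -2.078916, Gamma_tst = 0.623675, Gamma_ttt = 0.000000; k3 = (-0.402054, 1.208936, 0.081154, 0.942335)
  k4: at (s, t) = (-0.119080, 0.836072), (ds/dtau, dt/dtau) = (-0.397965, 1.255307); Gamma_sss = -0.393629, Gamma_sst = 0.118089, Gamma_stt = 0.000000, Gamma_tss = -2.051297, Gamma_tst = 0.615389, Gamma_ttt = 0.000000; k4 = (-0.397965, 1.255307, 0.180328, 0.939735)
  Y <- Y + (h/6)(k1 + 2k2 + 2k3 + k4): s = -0.1192, t = 0.8360, ds/dtau = -0.3980, dt/dtau = 1.2555
step 4:
  k1: at (s, t) = (-0.119240, 0.835998), (ds/dtau, dt/dtau) = (-0.397956, 1.255515); Gamma_sss = -0.394440, Gamma_sst = 0.118332, Gamma_stt = 0.000000, Gamma_tss = -2.051208, Gamma_tst = 0.615362, Gamma_ttt = 0.000000; k1 = (-0.397956, 1.255515, 0.180714, 0.939765)
  k2: at (s, t) = (-0.139138, 0.898774), (ds/dtau, dt/dtau) = (-0.388920, 1.302503); Gamma_sss = -0.603675, Gamma_sst = 0.181103, Gamma_stt = 0.000000, Gamma_tss = -1.988335, Gamma_tst = 0.596501, Gamma_ttt = 0.000000; k2 = (-0.388920, 1.302503, 0.274793, 0.905091)
  k3: at (s, t) = (-0.138686, 0.901123), (ds/dtau, dt/dtau) = (-0.384216, 1.300770); Gamma_sss = -0.604569, Gamma_sst = 0.181371, Gamma_stt = 0.000000, Gamma_tss = -1.987408, Gamma_tst = 0.596222, Gamma_ttt = 0.000000; k3 = (-0.384216, 1.300770, 0.270537, 0.889341)
  k4: at (s, t) = (-0.157662, 0.966075), (ds/dtau, dt/dtau) = (-0.370902, 1.344449); Gamma_sss = -0.792289, Gamma_sst = 0.237687, Gamma_stt = 0.000000, Gamma_tss = -1.894717, Gamma_tst = 0.568415, Gamma_ttt = 0.000000; k4 = (-0.370902, 1.344449, 0.346043, 0.827543)
  Y <- Y + (h/6)(k1 + 2k2 + 2k3 + k4): s = -0.1578, t = 0.9661, ds/dtau = -0.3710, dt/dtau = 1.3448

Answer: s = -0.1578, t = 0.9661, ds/dtau = -0.3710, dt/dtau = 1.3448
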